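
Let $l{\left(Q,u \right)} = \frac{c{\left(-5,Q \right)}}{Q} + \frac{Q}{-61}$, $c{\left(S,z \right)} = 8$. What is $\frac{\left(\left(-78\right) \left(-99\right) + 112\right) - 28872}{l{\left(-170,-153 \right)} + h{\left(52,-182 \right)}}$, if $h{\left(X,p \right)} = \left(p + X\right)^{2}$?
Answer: $- \frac{54541015}{43820353} \approx -1.2446$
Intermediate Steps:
$h{\left(X,p \right)} = \left(X + p\right)^{2}$
$l{\left(Q,u \right)} = \frac{8}{Q} - \frac{Q}{61}$ ($l{\left(Q,u \right)} = \frac{8}{Q} + \frac{Q}{-61} = \frac{8}{Q} + Q \left(- \frac{1}{61}\right) = \frac{8}{Q} - \frac{Q}{61}$)
$\frac{\left(\left(-78\right) \left(-99\right) + 112\right) - 28872}{l{\left(-170,-153 \right)} + h{\left(52,-182 \right)}} = \frac{\left(\left(-78\right) \left(-99\right) + 112\right) - 28872}{\left(\frac{8}{-170} - - \frac{170}{61}\right) + \left(52 - 182\right)^{2}} = \frac{\left(7722 + 112\right) - 28872}{\left(8 \left(- \frac{1}{170}\right) + \frac{170}{61}\right) + \left(-130\right)^{2}} = \frac{7834 - 28872}{\left(- \frac{4}{85} + \frac{170}{61}\right) + 16900} = - \frac{21038}{\frac{14206}{5185} + 16900} = - \frac{21038}{\frac{87640706}{5185}} = \left(-21038\right) \frac{5185}{87640706} = - \frac{54541015}{43820353}$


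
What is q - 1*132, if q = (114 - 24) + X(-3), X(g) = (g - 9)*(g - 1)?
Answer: 6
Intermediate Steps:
X(g) = (-1 + g)*(-9 + g) (X(g) = (-9 + g)*(-1 + g) = (-1 + g)*(-9 + g))
q = 138 (q = (114 - 24) + (9 + (-3)**2 - 10*(-3)) = 90 + (9 + 9 + 30) = 90 + 48 = 138)
q - 1*132 = 138 - 1*132 = 138 - 132 = 6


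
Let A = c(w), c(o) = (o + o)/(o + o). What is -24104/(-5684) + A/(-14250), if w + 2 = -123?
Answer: 85869079/20249250 ≈ 4.2406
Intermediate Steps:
w = -125 (w = -2 - 123 = -125)
c(o) = 1 (c(o) = (2*o)/((2*o)) = (2*o)*(1/(2*o)) = 1)
A = 1
-24104/(-5684) + A/(-14250) = -24104/(-5684) + 1/(-14250) = -24104*(-1/5684) + 1*(-1/14250) = 6026/1421 - 1/14250 = 85869079/20249250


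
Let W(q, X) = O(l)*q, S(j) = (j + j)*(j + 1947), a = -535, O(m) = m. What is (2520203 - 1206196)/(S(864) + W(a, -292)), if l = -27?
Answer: 1314007/4871853 ≈ 0.26971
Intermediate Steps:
S(j) = 2*j*(1947 + j) (S(j) = (2*j)*(1947 + j) = 2*j*(1947 + j))
W(q, X) = -27*q
(2520203 - 1206196)/(S(864) + W(a, -292)) = (2520203 - 1206196)/(2*864*(1947 + 864) - 27*(-535)) = 1314007/(2*864*2811 + 14445) = 1314007/(4857408 + 14445) = 1314007/4871853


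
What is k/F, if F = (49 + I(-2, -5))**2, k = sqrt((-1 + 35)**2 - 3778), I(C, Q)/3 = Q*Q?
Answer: I*sqrt(2622)/15376 ≈ 0.0033302*I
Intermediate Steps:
I(C, Q) = 3*Q**2 (I(C, Q) = 3*(Q*Q) = 3*Q**2)
k = I*sqrt(2622) (k = sqrt(34**2 - 3778) = sqrt(1156 - 3778) = sqrt(-2622) = I*sqrt(2622) ≈ 51.205*I)
F = 15376 (F = (49 + 3*(-5)**2)**2 = (49 + 3*25)**2 = (49 + 75)**2 = 124**2 = 15376)
k/F = (I*sqrt(2622))/15376 = (I*sqrt(2622))*(1/15376) = I*sqrt(2622)/15376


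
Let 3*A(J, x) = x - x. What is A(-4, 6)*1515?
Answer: 0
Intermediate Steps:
A(J, x) = 0 (A(J, x) = (x - x)/3 = (⅓)*0 = 0)
A(-4, 6)*1515 = 0*1515 = 0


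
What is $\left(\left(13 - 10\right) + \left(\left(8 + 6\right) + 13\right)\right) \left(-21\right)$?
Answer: $-630$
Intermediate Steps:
$\left(\left(13 - 10\right) + \left(\left(8 + 6\right) + 13\right)\right) \left(-21\right) = \left(3 + \left(14 + 13\right)\right) \left(-21\right) = \left(3 + 27\right) \left(-21\right) = 30 \left(-21\right) = -630$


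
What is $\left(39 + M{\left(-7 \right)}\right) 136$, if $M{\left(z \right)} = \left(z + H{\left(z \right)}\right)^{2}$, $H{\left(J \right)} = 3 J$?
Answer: $111928$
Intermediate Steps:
$M{\left(z \right)} = 16 z^{2}$ ($M{\left(z \right)} = \left(z + 3 z\right)^{2} = \left(4 z\right)^{2} = 16 z^{2}$)
$\left(39 + M{\left(-7 \right)}\right) 136 = \left(39 + 16 \left(-7\right)^{2}\right) 136 = \left(39 + 16 \cdot 49\right) 136 = \left(39 + 784\right) 136 = 823 \cdot 136 = 111928$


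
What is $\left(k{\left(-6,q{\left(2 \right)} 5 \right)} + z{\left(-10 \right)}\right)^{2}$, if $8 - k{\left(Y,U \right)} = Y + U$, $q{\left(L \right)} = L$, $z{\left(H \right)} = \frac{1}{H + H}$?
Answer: $\frac{6241}{400} \approx 15.602$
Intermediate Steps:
$z{\left(H \right)} = \frac{1}{2 H}$
$k{\left(Y,U \right)} = 8 - U - Y$ ($k{\left(Y,U \right)} = 8 - \left(Y + U\right) = 8 - \left(U + Y\right) = 8 - U - Y$)
$\left(k{\left(-6,q{\left(2 \right)} 5 \right)} + z{\left(-10 \right)}\right)^{2} = \left(\left(8 - 2 \cdot 5 - -6\right) + \frac{1}{2 \left(-10\right)}\right)^{2} = \left(\left(8 - 10 + 6\right) + \frac{1}{2} \left(- \frac{1}{10}\right)\right)^{2} = \left(\left(8 - 10 + 6\right) - \frac{1}{20}\right)^{2} = \left(4 - \frac{1}{20}\right)^{2} = \left(\frac{79}{20}\right)^{2} = \frac{6241}{400}$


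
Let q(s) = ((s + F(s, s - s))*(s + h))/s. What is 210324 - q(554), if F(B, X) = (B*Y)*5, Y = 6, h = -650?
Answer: 213300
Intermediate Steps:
F(B, X) = 30*B (F(B, X) = (B*6)*5 = (6*B)*5 = 30*B)
q(s) = -20150 + 31*s (q(s) = ((s + 30*s)*(s - 650))/s = ((31*s)*(-650 + s))/s = (31*s*(-650 + s))/s = -20150 + 31*s)
210324 - q(554) = 210324 - (-20150 + 31*554) = 210324 - (-20150 + 17174) = 210324 - 1*(-2976) = 210324 + 2976 = 213300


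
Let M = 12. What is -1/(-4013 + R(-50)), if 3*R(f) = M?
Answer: 1/4009 ≈ 0.00024944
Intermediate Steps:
R(f) = 4 (R(f) = (⅓)*12 = 4)
-1/(-4013 + R(-50)) = -1/(-4013 + 4) = -1/(-4009) = -1/4009*(-1) = 1/4009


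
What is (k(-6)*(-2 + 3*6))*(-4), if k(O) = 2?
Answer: -128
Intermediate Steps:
(k(-6)*(-2 + 3*6))*(-4) = (2*(-2 + 3*6))*(-4) = (2*(-2 + 18))*(-4) = (2*16)*(-4) = 32*(-4) = -128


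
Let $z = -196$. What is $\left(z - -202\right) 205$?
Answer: $1230$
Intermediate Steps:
$\left(z - -202\right) 205 = \left(-196 - -202\right) 205 = \left(-196 + 202\right) 205 = 6 \cdot 205 = 1230$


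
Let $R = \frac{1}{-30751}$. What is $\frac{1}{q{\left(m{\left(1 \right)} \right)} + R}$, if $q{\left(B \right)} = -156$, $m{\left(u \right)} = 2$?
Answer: $- \frac{30751}{4797157} \approx -0.0064103$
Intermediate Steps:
$R = - \frac{1}{30751} \approx -3.2519 \cdot 10^{-5}$
$\frac{1}{q{\left(m{\left(1 \right)} \right)} + R} = \frac{1}{-156 - \frac{1}{30751}} = \frac{1}{- \frac{4797157}{30751}} = - \frac{30751}{4797157}$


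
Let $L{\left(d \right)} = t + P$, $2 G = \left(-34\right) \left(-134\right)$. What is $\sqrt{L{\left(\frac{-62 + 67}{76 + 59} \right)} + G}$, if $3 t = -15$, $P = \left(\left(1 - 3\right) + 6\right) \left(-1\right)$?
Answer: $\sqrt{2269} \approx 47.634$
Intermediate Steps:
$P = -4$ ($P = \left(\left(1 - 3\right) + 6\right) \left(-1\right) = \left(-2 + 6\right) \left(-1\right) = 4 \left(-1\right) = -4$)
$t = -5$ ($t = \frac{1}{3} \left(-15\right) = -5$)
$G = 2278$ ($G = \frac{\left(-34\right) \left(-134\right)}{2} = \frac{1}{2} \cdot 4556 = 2278$)
$L{\left(d \right)} = -9$ ($L{\left(d \right)} = -5 - 4 = -9$)
$\sqrt{L{\left(\frac{-62 + 67}{76 + 59} \right)} + G} = \sqrt{-9 + 2278} = \sqrt{2269}$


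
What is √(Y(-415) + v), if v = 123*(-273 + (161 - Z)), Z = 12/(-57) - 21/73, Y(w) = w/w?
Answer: 2*I*√6595508171/1387 ≈ 117.11*I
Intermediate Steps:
Y(w) = 1
Z = -691/1387 (Z = 12*(-1/57) - 21*1/73 = -4/19 - 21/73 = -691/1387 ≈ -0.49820)
v = -19022319/1387 (v = 123*(-273 + (161 - 1*(-691/1387))) = 123*(-273 + (161 + 691/1387)) = 123*(-273 + 223998/1387) = 123*(-154653/1387) = -19022319/1387 ≈ -13715.)
√(Y(-415) + v) = √(1 - 19022319/1387) = √(-19020932/1387) = 2*I*√6595508171/1387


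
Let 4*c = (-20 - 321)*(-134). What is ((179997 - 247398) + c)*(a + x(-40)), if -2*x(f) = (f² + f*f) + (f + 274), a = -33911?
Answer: 1994366370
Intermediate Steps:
c = 22847/2 (c = ((-20 - 321)*(-134))/4 = (-341*(-134))/4 = (¼)*45694 = 22847/2 ≈ 11424.)
x(f) = -137 - f² - f/2 (x(f) = -((f² + f*f) + (f + 274))/2 = -((f² + f²) + (274 + f))/2 = -(2*f² + (274 + f))/2 = -(274 + f + 2*f²)/2 = -137 - f² - f/2)
((179997 - 247398) + c)*(a + x(-40)) = ((179997 - 247398) + 22847/2)*(-33911 + (-137 - 1*(-40)² - ½*(-40))) = (-67401 + 22847/2)*(-33911 + (-137 - 1*1600 + 20)) = -111955*(-33911 + (-137 - 1600 + 20))/2 = -111955*(-33911 - 1717)/2 = -111955/2*(-35628) = 1994366370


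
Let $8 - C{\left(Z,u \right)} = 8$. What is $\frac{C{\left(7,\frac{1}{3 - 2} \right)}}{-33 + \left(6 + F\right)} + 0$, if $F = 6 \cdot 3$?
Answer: $0$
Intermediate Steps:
$F = 18$
$C{\left(Z,u \right)} = 0$ ($C{\left(Z,u \right)} = 8 - 8 = 0$)
$\frac{C{\left(7,\frac{1}{3 - 2} \right)}}{-33 + \left(6 + F\right)} + 0 = \frac{1}{-33 + \left(6 + 18\right)} 0 + 0 = \frac{1}{-33 + 24} \cdot 0 + 0 = \frac{1}{-9} \cdot 0 + 0 = \left(- \frac{1}{9}\right) 0 + 0 = 0 + 0 = 0$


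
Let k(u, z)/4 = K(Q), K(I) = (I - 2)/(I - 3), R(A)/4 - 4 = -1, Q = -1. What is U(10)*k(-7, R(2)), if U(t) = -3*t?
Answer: -90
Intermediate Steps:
R(A) = 12 (R(A) = 16 + 4*(-1) = 16 - 4 = 12)
K(I) = (-2 + I)/(-3 + I)
k(u, z) = 3 (k(u, z) = 4*((-2 - 1)/(-3 - 1)) = 4*(-3/(-4)) = 4*(-¼*(-3)) = 4*(¾) = 3)
U(10)*k(-7, R(2)) = -3*10*3 = -30*3 = -90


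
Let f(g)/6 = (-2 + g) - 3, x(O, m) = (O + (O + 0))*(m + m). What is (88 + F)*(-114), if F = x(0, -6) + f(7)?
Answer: -11400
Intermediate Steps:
x(O, m) = 4*O*m (x(O, m) = (O + O)*(2*m) = (2*O)*(2*m) = 4*O*m)
f(g) = -30 + 6*g (f(g) = 6*((-2 + g) - 3) = 6*(-5 + g) = -30 + 6*g)
F = 12 (F = 4*0*(-6) + (-30 + 6*7) = 0 + (-30 + 42) = 0 + 12 = 12)
(88 + F)*(-114) = (88 + 12)*(-114) = 100*(-114) = -11400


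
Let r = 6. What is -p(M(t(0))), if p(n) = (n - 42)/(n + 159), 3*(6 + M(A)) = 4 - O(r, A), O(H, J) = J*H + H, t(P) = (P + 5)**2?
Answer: 296/307 ≈ 0.96417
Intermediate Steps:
t(P) = (5 + P)**2
O(H, J) = H + H*J (O(H, J) = H*J + H = H + H*J)
M(A) = -20/3 - 2*A (M(A) = -6 + (4 - 6*(1 + A))/3 = -6 + (4 - (6 + 6*A))/3 = -6 + (4 + (-6 - 6*A))/3 = -6 + (-2 - 6*A)/3 = -6 + (-2/3 - 2*A) = -20/3 - 2*A)
p(n) = (-42 + n)/(159 + n)
-p(M(t(0))) = -(-42 + (-20/3 - 2*(5 + 0)**2))/(159 + (-20/3 - 2*(5 + 0)**2)) = -(-42 + (-20/3 - 2*5**2))/(159 + (-20/3 - 2*5**2)) = -(-42 + (-20/3 - 2*25))/(159 + (-20/3 - 2*25)) = -(-42 + (-20/3 - 50))/(159 + (-20/3 - 50)) = -(-42 - 170/3)/(159 - 170/3) = -(-296)/(307/3*3) = -3*(-296)/(307*3) = -1*(-296/307) = 296/307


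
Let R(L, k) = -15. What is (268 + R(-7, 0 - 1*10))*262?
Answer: 66286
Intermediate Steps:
(268 + R(-7, 0 - 1*10))*262 = (268 - 15)*262 = 253*262 = 66286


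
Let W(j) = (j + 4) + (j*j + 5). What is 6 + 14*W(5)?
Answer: 552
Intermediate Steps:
W(j) = 9 + j + j² (W(j) = (4 + j) + (j² + 5) = (4 + j) + (5 + j²) = 9 + j + j²)
6 + 14*W(5) = 6 + 14*(9 + 5 + 5²) = 6 + 14*(9 + 5 + 25) = 6 + 14*39 = 6 + 546 = 552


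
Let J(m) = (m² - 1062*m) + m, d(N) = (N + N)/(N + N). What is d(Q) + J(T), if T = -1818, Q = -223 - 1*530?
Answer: 5234023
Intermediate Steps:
Q = -753 (Q = -223 - 530 = -753)
d(N) = 1 (d(N) = (2*N)/((2*N)) = (2*N)*(1/(2*N)) = 1)
J(m) = m² - 1061*m
d(Q) + J(T) = 1 - 1818*(-1061 - 1818) = 1 - 1818*(-2879) = 1 + 5234022 = 5234023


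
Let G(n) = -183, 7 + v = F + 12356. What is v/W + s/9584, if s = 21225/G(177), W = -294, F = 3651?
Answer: -4678032025/85939728 ≈ -54.434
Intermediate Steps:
v = 16000 (v = -7 + (3651 + 12356) = -7 + 16007 = 16000)
s = -7075/61 (s = 21225/(-183) = 21225*(-1/183) = -7075/61 ≈ -115.98)
v/W + s/9584 = 16000/(-294) - 7075/61/9584 = 16000*(-1/294) - 7075/61*1/9584 = -8000/147 - 7075/584624 = -4678032025/85939728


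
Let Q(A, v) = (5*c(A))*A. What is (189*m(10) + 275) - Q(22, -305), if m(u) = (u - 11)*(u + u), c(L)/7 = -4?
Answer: -425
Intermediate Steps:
c(L) = -28 (c(L) = 7*(-4) = -28)
Q(A, v) = -140*A (Q(A, v) = (5*(-28))*A = -140*A)
m(u) = 2*u*(-11 + u) (m(u) = (-11 + u)*(2*u) = 2*u*(-11 + u))
(189*m(10) + 275) - Q(22, -305) = (189*(2*10*(-11 + 10)) + 275) - (-140)*22 = (189*(2*10*(-1)) + 275) - 1*(-3080) = (189*(-20) + 275) + 3080 = (-3780 + 275) + 3080 = -3505 + 3080 = -425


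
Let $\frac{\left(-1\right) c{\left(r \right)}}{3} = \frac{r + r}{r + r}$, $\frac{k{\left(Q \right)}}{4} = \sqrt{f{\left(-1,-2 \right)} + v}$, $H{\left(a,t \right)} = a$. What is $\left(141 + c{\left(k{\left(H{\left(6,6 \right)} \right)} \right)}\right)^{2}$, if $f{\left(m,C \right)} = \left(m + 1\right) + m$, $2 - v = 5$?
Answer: $19044$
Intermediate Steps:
$v = -3$ ($v = 2 - 5 = -3$)
$f{\left(m,C \right)} = 1 + 2 m$ ($f{\left(m,C \right)} = \left(1 + m\right) + m = 1 + 2 m$)
$k{\left(Q \right)} = 8 i$ ($k{\left(Q \right)} = 4 \sqrt{\left(1 + 2 \left(-1\right)\right) - 3} = 4 \sqrt{\left(1 - 2\right) - 3} = 4 \sqrt{-1 - 3} = 4 \sqrt{-4} = 4 \cdot 2 i = 8 i$)
$c{\left(r \right)} = -3$ ($c{\left(r \right)} = - 3 \frac{r + r}{r + r} = - 3 \frac{2 r}{2 r} = - 3 \cdot 2 r \frac{1}{2 r} = \left(-3\right) 1 = -3$)
$\left(141 + c{\left(k{\left(H{\left(6,6 \right)} \right)} \right)}\right)^{2} = \left(141 - 3\right)^{2} = 138^{2} = 19044$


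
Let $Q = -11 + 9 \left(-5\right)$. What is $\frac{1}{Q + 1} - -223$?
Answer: $\frac{12264}{55} \approx 222.98$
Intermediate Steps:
$Q = -56$ ($Q = -11 - 45 = -56$)
$\frac{1}{Q + 1} - -223 = \frac{1}{-56 + 1} - -223 = \frac{1}{-55} + 223 = - \frac{1}{55} + 223 = \frac{12264}{55}$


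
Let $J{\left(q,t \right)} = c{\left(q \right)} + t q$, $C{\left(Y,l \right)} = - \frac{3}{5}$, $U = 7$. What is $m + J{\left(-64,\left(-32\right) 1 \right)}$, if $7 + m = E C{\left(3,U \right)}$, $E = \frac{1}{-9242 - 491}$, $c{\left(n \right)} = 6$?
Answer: $\frac{99617258}{48665} \approx 2047.0$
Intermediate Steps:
$C{\left(Y,l \right)} = - \frac{3}{5}$ ($C{\left(Y,l \right)} = \left(-3\right) \frac{1}{5} = - \frac{3}{5}$)
$E = - \frac{1}{9733}$ ($E = \frac{1}{-9733} = - \frac{1}{9733} \approx -0.00010274$)
$J{\left(q,t \right)} = 6 + q t$ ($J{\left(q,t \right)} = 6 + t q = 6 + q t$)
$m = - \frac{340652}{48665}$ ($m = -7 - - \frac{3}{48665} = -7 + \frac{3}{48665} = - \frac{340652}{48665} \approx -6.9999$)
$m + J{\left(-64,\left(-32\right) 1 \right)} = - \frac{340652}{48665} - \left(-6 + 64 \left(\left(-32\right) 1\right)\right) = - \frac{340652}{48665} + \left(6 - -2048\right) = - \frac{340652}{48665} + \left(6 + 2048\right) = - \frac{340652}{48665} + 2054 = \frac{99617258}{48665}$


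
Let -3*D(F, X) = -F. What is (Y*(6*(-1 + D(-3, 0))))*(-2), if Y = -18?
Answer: -432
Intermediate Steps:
D(F, X) = F/3 (D(F, X) = -(-1)*F/3 = F/3)
(Y*(6*(-1 + D(-3, 0))))*(-2) = -108*(-1 + (⅓)*(-3))*(-2) = -108*(-1 - 1)*(-2) = -108*(-2)*(-2) = -18*(-12)*(-2) = 216*(-2) = -432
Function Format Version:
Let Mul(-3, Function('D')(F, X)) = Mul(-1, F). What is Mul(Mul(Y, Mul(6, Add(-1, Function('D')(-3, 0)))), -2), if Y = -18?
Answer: -432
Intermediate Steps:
Function('D')(F, X) = Mul(Rational(1, 3), F) (Function('D')(F, X) = Mul(Rational(-1, 3), Mul(-1, F)) = Mul(Rational(1, 3), F))
Mul(Mul(Y, Mul(6, Add(-1, Function('D')(-3, 0)))), -2) = Mul(Mul(-18, Mul(6, Add(-1, Mul(Rational(1, 3), -3)))), -2) = Mul(Mul(-18, Mul(6, Add(-1, -1))), -2) = Mul(Mul(-18, Mul(6, -2)), -2) = Mul(Mul(-18, -12), -2) = Mul(216, -2) = -432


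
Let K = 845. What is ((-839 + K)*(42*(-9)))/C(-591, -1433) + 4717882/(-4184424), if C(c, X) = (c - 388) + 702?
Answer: 4091710159/579542724 ≈ 7.0602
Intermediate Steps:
C(c, X) = 314 + c (C(c, X) = (-388 + c) + 702 = 314 + c)
((-839 + K)*(42*(-9)))/C(-591, -1433) + 4717882/(-4184424) = ((-839 + 845)*(42*(-9)))/(314 - 591) + 4717882/(-4184424) = (6*(-378))/(-277) + 4717882*(-1/4184424) = -2268*(-1/277) - 2358941/2092212 = 2268/277 - 2358941/2092212 = 4091710159/579542724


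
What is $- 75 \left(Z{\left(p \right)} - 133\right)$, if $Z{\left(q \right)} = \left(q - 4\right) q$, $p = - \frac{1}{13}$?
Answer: $\frac{1681800}{169} \approx 9951.5$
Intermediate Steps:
$p = - \frac{1}{13}$ ($p = \left(-1\right) \frac{1}{13} = - \frac{1}{13} \approx -0.076923$)
$Z{\left(q \right)} = q \left(-4 + q\right)$ ($Z{\left(q \right)} = \left(-4 + q\right) q = q \left(-4 + q\right)$)
$- 75 \left(Z{\left(p \right)} - 133\right) = - 75 \left(- \frac{-4 - \frac{1}{13}}{13} - 133\right) = - 75 \left(\left(- \frac{1}{13}\right) \left(- \frac{53}{13}\right) - 133\right) = - 75 \left(\frac{53}{169} - 133\right) = \left(-75\right) \left(- \frac{22424}{169}\right) = \frac{1681800}{169}$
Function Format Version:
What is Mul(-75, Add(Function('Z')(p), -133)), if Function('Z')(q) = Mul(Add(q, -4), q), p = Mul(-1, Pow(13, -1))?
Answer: Rational(1681800, 169) ≈ 9951.5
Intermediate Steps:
p = Rational(-1, 13) (p = Mul(-1, Rational(1, 13)) = Rational(-1, 13) ≈ -0.076923)
Function('Z')(q) = Mul(q, Add(-4, q)) (Function('Z')(q) = Mul(Add(-4, q), q) = Mul(q, Add(-4, q)))
Mul(-75, Add(Function('Z')(p), -133)) = Mul(-75, Add(Mul(Rational(-1, 13), Add(-4, Rational(-1, 13))), -133)) = Mul(-75, Add(Mul(Rational(-1, 13), Rational(-53, 13)), -133)) = Mul(-75, Add(Rational(53, 169), -133)) = Mul(-75, Rational(-22424, 169)) = Rational(1681800, 169)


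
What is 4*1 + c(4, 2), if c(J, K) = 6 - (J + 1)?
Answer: 5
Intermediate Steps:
c(J, K) = 5 - J (c(J, K) = 6 - (1 + J) = 6 + (-1 - J) = 5 - J)
4*1 + c(4, 2) = 4*1 + (5 - 1*4) = 4 + (5 - 4) = 4 + 1 = 5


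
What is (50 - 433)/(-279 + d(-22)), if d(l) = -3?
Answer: 383/282 ≈ 1.3582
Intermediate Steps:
(50 - 433)/(-279 + d(-22)) = (50 - 433)/(-279 - 3) = -383/(-282) = -383*(-1/282) = 383/282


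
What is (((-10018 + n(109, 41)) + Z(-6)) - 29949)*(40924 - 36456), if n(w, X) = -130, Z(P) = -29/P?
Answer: -537395402/3 ≈ -1.7913e+8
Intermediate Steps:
(((-10018 + n(109, 41)) + Z(-6)) - 29949)*(40924 - 36456) = (((-10018 - 130) - 29/(-6)) - 29949)*(40924 - 36456) = ((-10148 - 29*(-⅙)) - 29949)*4468 = ((-10148 + 29/6) - 29949)*4468 = (-60859/6 - 29949)*4468 = -240553/6*4468 = -537395402/3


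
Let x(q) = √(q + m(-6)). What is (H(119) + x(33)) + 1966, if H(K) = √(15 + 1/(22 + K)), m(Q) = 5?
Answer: 1966 + √38 + 46*√141/141 ≈ 1976.0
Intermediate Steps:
x(q) = √(5 + q) (x(q) = √(q + 5) = √(5 + q))
(H(119) + x(33)) + 1966 = (√((331 + 15*119)/(22 + 119)) + √(5 + 33)) + 1966 = (√((331 + 1785)/141) + √38) + 1966 = (√((1/141)*2116) + √38) + 1966 = (√(2116/141) + √38) + 1966 = (46*√141/141 + √38) + 1966 = (√38 + 46*√141/141) + 1966 = 1966 + √38 + 46*√141/141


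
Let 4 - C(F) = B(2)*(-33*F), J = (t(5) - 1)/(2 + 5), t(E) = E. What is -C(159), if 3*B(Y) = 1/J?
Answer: -12259/4 ≈ -3064.8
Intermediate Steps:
J = 4/7 (J = (5 - 1)/(2 + 5) = 4/7 ≈ 0.57143)
B(Y) = 7/12 (B(Y) = 1/(3*(4/7)) = (1/3)*(7/4) = 7/12)
C(F) = 4 + 77*F/4 (C(F) = 4 - 7*(-33*F)/12 = 4 - (-77)*F/4 = 4 + 77*F/4)
-C(159) = -(4 + (77/4)*159) = -(4 + 12243/4) = -1*12259/4 = -12259/4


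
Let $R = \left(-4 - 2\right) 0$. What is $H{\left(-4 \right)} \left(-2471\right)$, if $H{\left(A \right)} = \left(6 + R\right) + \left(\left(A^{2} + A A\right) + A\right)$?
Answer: $-84014$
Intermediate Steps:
$R = 0$ ($R = \left(-6\right) 0 = 0$)
$H{\left(A \right)} = 6 + A + 2 A^{2}$ ($H{\left(A \right)} = \left(6 + 0\right) + \left(\left(A^{2} + A A\right) + A\right) = 6 + \left(\left(A^{2} + A^{2}\right) + A\right) = 6 + \left(2 A^{2} + A\right) = 6 + \left(A + 2 A^{2}\right) = 6 + A + 2 A^{2}$)
$H{\left(-4 \right)} \left(-2471\right) = \left(6 - 4 + 2 \left(-4\right)^{2}\right) \left(-2471\right) = \left(6 - 4 + 2 \cdot 16\right) \left(-2471\right) = \left(6 - 4 + 32\right) \left(-2471\right) = 34 \left(-2471\right) = -84014$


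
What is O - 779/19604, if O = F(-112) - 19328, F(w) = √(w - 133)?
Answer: -378906891/19604 + 7*I*√5 ≈ -19328.0 + 15.652*I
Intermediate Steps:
F(w) = √(-133 + w)
O = -19328 + 7*I*√5 (O = √(-133 - 112) - 19328 = √(-245) - 19328 = 7*I*√5 - 19328 = -19328 + 7*I*√5 ≈ -19328.0 + 15.652*I)
O - 779/19604 = (-19328 + 7*I*√5) - 779/19604 = -378906891/19604 + 7*I*√5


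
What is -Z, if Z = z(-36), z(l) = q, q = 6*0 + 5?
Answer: -5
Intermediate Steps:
q = 5 (q = 0 + 5 = 5)
z(l) = 5
Z = 5
-Z = -1*5 = -5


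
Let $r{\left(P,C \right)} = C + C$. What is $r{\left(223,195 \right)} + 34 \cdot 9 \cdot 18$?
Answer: $5898$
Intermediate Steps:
$r{\left(P,C \right)} = 2 C$
$r{\left(223,195 \right)} + 34 \cdot 9 \cdot 18 = 2 \cdot 195 + 34 \cdot 9 \cdot 18 = 390 + 306 \cdot 18 = 390 + 5508 = 5898$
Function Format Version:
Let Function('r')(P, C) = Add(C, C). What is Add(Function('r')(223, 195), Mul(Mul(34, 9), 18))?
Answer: 5898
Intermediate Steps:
Function('r')(P, C) = Mul(2, C)
Add(Function('r')(223, 195), Mul(Mul(34, 9), 18)) = Add(Mul(2, 195), Mul(Mul(34, 9), 18)) = Add(390, Mul(306, 18)) = Add(390, 5508) = 5898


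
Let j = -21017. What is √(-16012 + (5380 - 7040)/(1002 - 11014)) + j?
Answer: -21017 + 3*I*√11146031707/2503 ≈ -21017.0 + 126.54*I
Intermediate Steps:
√(-16012 + (5380 - 7040)/(1002 - 11014)) + j = √(-16012 + (5380 - 7040)/(1002 - 11014)) - 21017 = √(-16012 - 1660/(-10012)) - 21017 = √(-16012 - 1660*(-1/10012)) - 21017 = √(-16012 + 415/2503) - 21017 = √(-40077621/2503) - 21017 = 3*I*√11146031707/2503 - 21017 = -21017 + 3*I*√11146031707/2503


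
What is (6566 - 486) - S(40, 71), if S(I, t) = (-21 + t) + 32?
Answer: 5998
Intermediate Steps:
S(I, t) = 11 + t
(6566 - 486) - S(40, 71) = (6566 - 486) - (11 + 71) = 6080 - 1*82 = 6080 - 82 = 5998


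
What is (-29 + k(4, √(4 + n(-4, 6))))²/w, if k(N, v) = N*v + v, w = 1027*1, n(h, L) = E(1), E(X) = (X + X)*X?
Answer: 991/1027 - 290*√6/1027 ≈ 0.27327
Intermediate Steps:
E(X) = 2*X² (E(X) = (2*X)*X = 2*X²)
n(h, L) = 2 (n(h, L) = 2*1² = 2*1 = 2)
w = 1027
k(N, v) = v + N*v
(-29 + k(4, √(4 + n(-4, 6))))²/w = (-29 + √(4 + 2)*(1 + 4))²/1027 = (-29 + √6*5)²*(1/1027) = (-29 + 5*√6)²*(1/1027) = (-29 + 5*√6)²/1027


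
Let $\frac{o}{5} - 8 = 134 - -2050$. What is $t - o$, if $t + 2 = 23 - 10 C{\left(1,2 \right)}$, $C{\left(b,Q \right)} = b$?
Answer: $-10949$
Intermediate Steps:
$o = 10960$ ($o = 40 + 5 \left(134 - -2050\right) = 40 + 5 \left(134 + 2050\right) = 40 + 5 \cdot 2184 = 40 + 10920 = 10960$)
$t = 11$ ($t = -2 + \left(23 - 10\right) = -2 + 13 = 11$)
$t - o = 11 - 10960 = -10949$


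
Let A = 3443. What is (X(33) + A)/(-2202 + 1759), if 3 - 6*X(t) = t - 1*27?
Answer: -6885/886 ≈ -7.7709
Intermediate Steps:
X(t) = 5 - t/6 (X(t) = 1/2 - (t - 1*27)/6 = 1/2 - (t - 27)/6 = 1/2 - (-27 + t)/6 = 1/2 + (9/2 - t/6) = 5 - t/6)
(X(33) + A)/(-2202 + 1759) = ((5 - 1/6*33) + 3443)/(-2202 + 1759) = ((5 - 11/2) + 3443)/(-443) = (-1/2 + 3443)*(-1/443) = (6885/2)*(-1/443) = -6885/886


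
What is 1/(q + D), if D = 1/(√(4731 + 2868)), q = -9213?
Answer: -70009587/644998325030 - √7599/644998325030 ≈ -0.00010854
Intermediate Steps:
D = √7599/7599 (D = 1/(√7599) = √7599/7599 ≈ 0.011472)
1/(q + D) = 1/(-9213 + √7599/7599)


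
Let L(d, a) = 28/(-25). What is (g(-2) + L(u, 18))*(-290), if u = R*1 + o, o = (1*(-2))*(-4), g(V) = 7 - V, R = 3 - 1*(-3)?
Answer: -11426/5 ≈ -2285.2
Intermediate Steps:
R = 6 (R = 3 + 3 = 6)
o = 8 (o = -2*(-4) = 8)
u = 14 (u = 6*1 + 8 = 6 + 8 = 14)
L(d, a) = -28/25 (L(d, a) = 28*(-1/25) = -28/25)
(g(-2) + L(u, 18))*(-290) = ((7 - 1*(-2)) - 28/25)*(-290) = ((7 + 2) - 28/25)*(-290) = (9 - 28/25)*(-290) = (197/25)*(-290) = -11426/5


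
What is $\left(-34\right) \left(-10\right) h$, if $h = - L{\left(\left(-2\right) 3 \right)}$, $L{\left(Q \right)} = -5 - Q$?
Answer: $-340$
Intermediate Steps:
$h = -1$ ($h = - (-5 - \left(-2\right) 3) = - (-5 - -6) = - (-5 + 6) = \left(-1\right) 1 = -1$)
$\left(-34\right) \left(-10\right) h = \left(-34\right) \left(-10\right) \left(-1\right) = 340 \left(-1\right) = -340$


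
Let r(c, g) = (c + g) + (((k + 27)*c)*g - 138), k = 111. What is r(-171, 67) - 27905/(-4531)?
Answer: -7164878643/4531 ≈ -1.5813e+6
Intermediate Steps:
r(c, g) = -138 + c + g + 138*c*g (r(c, g) = (c + g) + (((111 + 27)*c)*g - 138) = (c + g) + ((138*c)*g - 138) = (c + g) + (138*c*g - 138) = (c + g) + (-138 + 138*c*g) = -138 + c + g + 138*c*g)
r(-171, 67) - 27905/(-4531) = (-138 - 171 + 67 + 138*(-171)*67) - 27905/(-4531) = (-138 - 171 + 67 - 1581066) - 27905*(-1)/4531 = -1581308 - 1*(-27905/4531) = -1581308 + 27905/4531 = -7164878643/4531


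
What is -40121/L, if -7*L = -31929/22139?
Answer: -6217671733/31929 ≈ -1.9473e+5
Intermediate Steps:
L = 31929/154973 (L = -(-31929)/(7*22139) = -⅐*(-31929/22139) = 31929/154973 ≈ 0.20603)
-40121/L = -40121/31929/154973 = -40121*154973/31929 = -6217671733/31929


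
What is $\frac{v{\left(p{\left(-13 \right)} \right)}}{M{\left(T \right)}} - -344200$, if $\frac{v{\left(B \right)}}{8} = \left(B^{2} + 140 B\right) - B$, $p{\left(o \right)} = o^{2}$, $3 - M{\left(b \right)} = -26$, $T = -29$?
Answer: $\frac{10398216}{29} \approx 3.5856 \cdot 10^{5}$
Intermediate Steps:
$M{\left(b \right)} = 29$ ($M{\left(b \right)} = 3 - -26 = 3 + 26 = 29$)
$v{\left(B \right)} = 8 B^{2} + 1112 B$ ($v{\left(B \right)} = 8 \left(\left(B^{2} + 140 B\right) - B\right) = 8 \left(B^{2} + 139 B\right) = 8 B^{2} + 1112 B$)
$\frac{v{\left(p{\left(-13 \right)} \right)}}{M{\left(T \right)}} - -344200 = \frac{8 \left(-13\right)^{2} \left(139 + \left(-13\right)^{2}\right)}{29} - -344200 = 8 \cdot 169 \left(139 + 169\right) \frac{1}{29} + 344200 = 8 \cdot 169 \cdot 308 \cdot \frac{1}{29} + 344200 = 416416 \cdot \frac{1}{29} + 344200 = \frac{416416}{29} + 344200 = \frac{10398216}{29}$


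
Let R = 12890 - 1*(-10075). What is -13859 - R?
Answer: -36824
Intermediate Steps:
R = 22965 (R = 12890 + 10075 = 22965)
-13859 - R = -13859 - 1*22965 = -13859 - 22965 = -36824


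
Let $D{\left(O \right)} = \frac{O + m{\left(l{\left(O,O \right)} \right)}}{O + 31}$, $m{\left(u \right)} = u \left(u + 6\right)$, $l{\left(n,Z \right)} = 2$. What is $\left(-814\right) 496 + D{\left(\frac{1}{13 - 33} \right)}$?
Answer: $- \frac{249917217}{619} \approx -4.0374 \cdot 10^{5}$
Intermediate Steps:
$m{\left(u \right)} = u \left(6 + u\right)$
$D{\left(O \right)} = \frac{16 + O}{31 + O}$ ($D{\left(O \right)} = \frac{O + 2 \left(6 + 2\right)}{O + 31} = \frac{O + 2 \cdot 8}{31 + O} = \frac{O + 16}{31 + O} = \frac{16 + O}{31 + O}$)
$\left(-814\right) 496 + D{\left(\frac{1}{13 - 33} \right)} = \left(-814\right) 496 + \frac{16 + \frac{1}{13 - 33}}{31 + \frac{1}{13 - 33}} = -403744 + \frac{16 + \frac{1}{-20}}{31 + \frac{1}{-20}} = -403744 + \frac{16 - \frac{1}{20}}{31 - \frac{1}{20}} = -403744 + \frac{1}{\frac{619}{20}} \cdot \frac{319}{20} = -403744 + \frac{20}{619} \cdot \frac{319}{20} = -403744 + \frac{319}{619} = - \frac{249917217}{619}$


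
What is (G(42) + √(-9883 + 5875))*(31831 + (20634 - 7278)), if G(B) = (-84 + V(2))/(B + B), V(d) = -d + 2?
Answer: -45187 + 90374*I*√1002 ≈ -45187.0 + 2.8607e+6*I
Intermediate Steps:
V(d) = 2 - d
G(B) = -42/B (G(B) = (-84 + (2 - 1*2))/(B + B) = (-84 + (2 - 2))/((2*B)) = (-84 + 0)*(1/(2*B)) = -42/B)
(G(42) + √(-9883 + 5875))*(31831 + (20634 - 7278)) = (-42/42 + √(-9883 + 5875))*(31831 + (20634 - 7278)) = (-42*1/42 + √(-4008))*(31831 + 13356) = (-1 + 2*I*√1002)*45187 = -45187 + 90374*I*√1002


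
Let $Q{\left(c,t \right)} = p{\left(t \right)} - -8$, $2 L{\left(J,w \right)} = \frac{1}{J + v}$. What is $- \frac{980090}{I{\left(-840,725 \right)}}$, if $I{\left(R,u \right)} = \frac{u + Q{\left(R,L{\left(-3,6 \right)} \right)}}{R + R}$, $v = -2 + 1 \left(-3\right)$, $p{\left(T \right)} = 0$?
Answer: $\frac{1646551200}{733} \approx 2.2463 \cdot 10^{6}$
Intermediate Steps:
$v = -5$ ($v = -2 - 3 = -5$)
$L{\left(J,w \right)} = \frac{1}{2 \left(-5 + J\right)}$ ($L{\left(J,w \right)} = \frac{1}{2 \left(J - 5\right)} = \frac{1}{2 \left(-5 + J\right)}$)
$Q{\left(c,t \right)} = 8$ ($Q{\left(c,t \right)} = 0 - -8 = 0 + 8 = 8$)
$I{\left(R,u \right)} = \frac{8 + u}{2 R}$ ($I{\left(R,u \right)} = \frac{u + 8}{R + R} = \frac{8 + u}{2 R}$)
$- \frac{980090}{I{\left(-840,725 \right)}} = - \frac{980090}{\frac{1}{2} \frac{1}{-840} \left(8 + 725\right)} = - \frac{980090}{\frac{1}{2} \left(- \frac{1}{840}\right) 733} = - \frac{980090}{- \frac{733}{1680}} = \left(-980090\right) \left(- \frac{1680}{733}\right) = \frac{1646551200}{733}$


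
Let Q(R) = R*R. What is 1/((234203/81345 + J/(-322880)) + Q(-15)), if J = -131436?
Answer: 1313233680/299793134303 ≈ 0.0043805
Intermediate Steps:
Q(R) = R²
1/((234203/81345 + J/(-322880)) + Q(-15)) = 1/((234203/81345 - 131436/(-322880)) + (-15)²) = 1/((234203*(1/81345) - 131436*(-1/322880)) + 225) = 1/((234203/81345 + 32859/80720) + 225) = 1/(4315556303/1313233680 + 225) = 1/(299793134303/1313233680) = 1313233680/299793134303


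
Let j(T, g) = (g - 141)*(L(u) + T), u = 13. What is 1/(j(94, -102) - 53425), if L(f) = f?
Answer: -1/79426 ≈ -1.2590e-5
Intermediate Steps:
j(T, g) = (-141 + g)*(13 + T) (j(T, g) = (g - 141)*(13 + T) = (-141 + g)*(13 + T))
1/(j(94, -102) - 53425) = 1/((-1833 - 141*94 + 13*(-102) + 94*(-102)) - 53425) = 1/((-1833 - 13254 - 1326 - 9588) - 53425) = 1/(-26001 - 53425) = 1/(-79426) = -1/79426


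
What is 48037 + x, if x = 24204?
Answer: 72241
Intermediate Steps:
48037 + x = 48037 + 24204 = 72241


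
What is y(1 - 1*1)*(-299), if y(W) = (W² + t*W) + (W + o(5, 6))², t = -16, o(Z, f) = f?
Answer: -10764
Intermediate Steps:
y(W) = W² + (6 + W)² - 16*W (y(W) = (W² - 16*W) + (W + 6)² = (W² - 16*W) + (6 + W)² = W² + (6 + W)² - 16*W)
y(1 - 1*1)*(-299) = (36 - 4*(1 - 1*1) + 2*(1 - 1*1)²)*(-299) = (36 - 4*(1 - 1) + 2*(1 - 1)²)*(-299) = (36 - 4*0 + 2*0²)*(-299) = (36 + 0 + 2*0)*(-299) = (36 + 0 + 0)*(-299) = 36*(-299) = -10764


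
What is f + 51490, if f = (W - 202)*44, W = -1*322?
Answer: 28434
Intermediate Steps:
W = -322
f = -23056 (f = (-322 - 202)*44 = -524*44 = -23056)
f + 51490 = -23056 + 51490 = 28434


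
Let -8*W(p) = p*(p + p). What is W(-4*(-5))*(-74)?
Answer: 7400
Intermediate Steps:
W(p) = -p²/4 (W(p) = -p*(p + p)/8 = -p*2*p/8 = -p²/4)
W(-4*(-5))*(-74) = -(-4*(-5))²/4*(-74) = -¼*20²*(-74) = -¼*400*(-74) = -100*(-74) = 7400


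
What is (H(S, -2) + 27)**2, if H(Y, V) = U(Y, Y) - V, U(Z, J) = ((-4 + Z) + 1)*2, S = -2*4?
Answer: 49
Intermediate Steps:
S = -8
U(Z, J) = -6 + 2*Z (U(Z, J) = (-3 + Z)*2 = -6 + 2*Z)
H(Y, V) = -6 - V + 2*Y (H(Y, V) = (-6 + 2*Y) - V = -6 - V + 2*Y)
(H(S, -2) + 27)**2 = ((-6 - 1*(-2) + 2*(-8)) + 27)**2 = ((-6 + 2 - 16) + 27)**2 = (-20 + 27)**2 = 7**2 = 49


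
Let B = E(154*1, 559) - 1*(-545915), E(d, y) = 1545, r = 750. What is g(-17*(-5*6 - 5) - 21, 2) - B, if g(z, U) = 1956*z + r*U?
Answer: 576784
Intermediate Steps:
g(z, U) = 750*U + 1956*z (g(z, U) = 1956*z + 750*U = 750*U + 1956*z)
B = 547460 (B = 1545 - 1*(-545915) = 1545 + 545915 = 547460)
g(-17*(-5*6 - 5) - 21, 2) - B = (750*2 + 1956*(-17*(-5*6 - 5) - 21)) - 1*547460 = (1500 + 1956*(-17*(-30 - 5) - 21)) - 547460 = (1500 + 1956*(-17*(-35) - 21)) - 547460 = (1500 + 1956*(595 - 21)) - 547460 = (1500 + 1956*574) - 547460 = (1500 + 1122744) - 547460 = 1124244 - 547460 = 576784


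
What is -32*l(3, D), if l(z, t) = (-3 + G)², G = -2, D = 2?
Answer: -800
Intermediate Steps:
l(z, t) = 25 (l(z, t) = (-3 - 2)² = (-5)² = 25)
-32*l(3, D) = -32*25 = -800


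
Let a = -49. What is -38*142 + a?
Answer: -5445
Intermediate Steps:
-38*142 + a = -38*142 - 49 = -5396 - 49 = -5445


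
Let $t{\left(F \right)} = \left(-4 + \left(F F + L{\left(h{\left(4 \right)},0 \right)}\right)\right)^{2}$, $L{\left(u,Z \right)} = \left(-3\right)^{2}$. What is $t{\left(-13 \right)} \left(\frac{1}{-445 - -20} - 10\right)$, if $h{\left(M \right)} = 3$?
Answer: $- \frac{128703276}{425} \approx -3.0283 \cdot 10^{5}$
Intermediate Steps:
$L{\left(u,Z \right)} = 9$
$t{\left(F \right)} = \left(5 + F^{2}\right)^{2}$ ($t{\left(F \right)} = \left(-4 + \left(F F + 9\right)\right)^{2} = \left(-4 + \left(F^{2} + 9\right)\right)^{2} = \left(-4 + \left(9 + F^{2}\right)\right)^{2} = \left(5 + F^{2}\right)^{2}$)
$t{\left(-13 \right)} \left(\frac{1}{-445 - -20} - 10\right) = \left(5 + \left(-13\right)^{2}\right)^{2} \left(\frac{1}{-445 - -20} - 10\right) = \left(5 + 169\right)^{2} \left(\frac{1}{-445 + 20} - 10\right) = 174^{2} \left(\frac{1}{-425} - 10\right) = 30276 \left(- \frac{1}{425} - 10\right) = 30276 \left(- \frac{4251}{425}\right) = - \frac{128703276}{425}$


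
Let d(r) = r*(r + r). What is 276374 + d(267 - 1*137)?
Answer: 310174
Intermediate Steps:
d(r) = 2*r**2 (d(r) = r*(2*r) = 2*r**2)
276374 + d(267 - 1*137) = 276374 + 2*(267 - 1*137)**2 = 276374 + 2*(267 - 137)**2 = 276374 + 2*130**2 = 276374 + 2*16900 = 276374 + 33800 = 310174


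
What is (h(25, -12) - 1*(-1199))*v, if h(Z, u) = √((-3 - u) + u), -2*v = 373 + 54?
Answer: -511973/2 - 427*I*√3/2 ≈ -2.5599e+5 - 369.79*I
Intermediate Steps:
v = -427/2 (v = -(373 + 54)/2 = -½*427 = -427/2 ≈ -213.50)
h(Z, u) = I*√3 (h(Z, u) = √(-3) = I*√3)
(h(25, -12) - 1*(-1199))*v = (I*√3 - 1*(-1199))*(-427/2) = (I*√3 + 1199)*(-427/2) = (1199 + I*√3)*(-427/2) = -511973/2 - 427*I*√3/2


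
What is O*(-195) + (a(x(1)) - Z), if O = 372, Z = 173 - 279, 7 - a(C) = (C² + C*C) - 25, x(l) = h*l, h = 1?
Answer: -72404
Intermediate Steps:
x(l) = l (x(l) = 1*l = l)
a(C) = 32 - 2*C² (a(C) = 7 - ((C² + C*C) - 25) = 7 - ((C² + C²) - 25) = 7 - (2*C² - 25) = 7 - (-25 + 2*C²) = 7 + (25 - 2*C²) = 32 - 2*C²)
Z = -106
O*(-195) + (a(x(1)) - Z) = 372*(-195) + ((32 - 2*1²) - 1*(-106)) = -72540 + ((32 - 2*1) + 106) = -72540 + ((32 - 2) + 106) = -72540 + (30 + 106) = -72540 + 136 = -72404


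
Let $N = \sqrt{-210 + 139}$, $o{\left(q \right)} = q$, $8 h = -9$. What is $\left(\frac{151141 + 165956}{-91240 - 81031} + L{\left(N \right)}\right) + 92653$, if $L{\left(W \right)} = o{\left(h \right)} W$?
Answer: $\frac{1451009806}{15661} - \frac{9 i \sqrt{71}}{8} \approx 92651.0 - 9.4794 i$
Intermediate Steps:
$h = - \frac{9}{8}$ ($h = \frac{1}{8} \left(-9\right) = - \frac{9}{8} \approx -1.125$)
$N = i \sqrt{71}$ ($N = \sqrt{-71} = i \sqrt{71} \approx 8.4261 i$)
$L{\left(W \right)} = - \frac{9 W}{8}$
$\left(\frac{151141 + 165956}{-91240 - 81031} + L{\left(N \right)}\right) + 92653 = \left(\frac{151141 + 165956}{-91240 - 81031} - \frac{9 i \sqrt{71}}{8}\right) + 92653 = \left(\frac{317097}{-172271} - \frac{9 i \sqrt{71}}{8}\right) + 92653 = \left(317097 \left(- \frac{1}{172271}\right) - \frac{9 i \sqrt{71}}{8}\right) + 92653 = \left(- \frac{28827}{15661} - \frac{9 i \sqrt{71}}{8}\right) + 92653 = \frac{1451009806}{15661} - \frac{9 i \sqrt{71}}{8}$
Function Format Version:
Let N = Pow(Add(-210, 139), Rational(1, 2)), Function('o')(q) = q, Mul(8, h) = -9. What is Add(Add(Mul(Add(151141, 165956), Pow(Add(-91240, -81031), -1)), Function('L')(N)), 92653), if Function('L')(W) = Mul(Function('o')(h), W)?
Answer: Add(Rational(1451009806, 15661), Mul(Rational(-9, 8), I, Pow(71, Rational(1, 2)))) ≈ Add(92651., Mul(-9.4794, I))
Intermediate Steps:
h = Rational(-9, 8) (h = Mul(Rational(1, 8), -9) = Rational(-9, 8) ≈ -1.1250)
N = Mul(I, Pow(71, Rational(1, 2))) (N = Pow(-71, Rational(1, 2)) = Mul(I, Pow(71, Rational(1, 2))) ≈ Mul(8.4261, I))
Function('L')(W) = Mul(Rational(-9, 8), W)
Add(Add(Mul(Add(151141, 165956), Pow(Add(-91240, -81031), -1)), Function('L')(N)), 92653) = Add(Add(Mul(Add(151141, 165956), Pow(Add(-91240, -81031), -1)), Mul(Rational(-9, 8), Mul(I, Pow(71, Rational(1, 2))))), 92653) = Add(Add(Mul(317097, Pow(-172271, -1)), Mul(Rational(-9, 8), I, Pow(71, Rational(1, 2)))), 92653) = Add(Add(Mul(317097, Rational(-1, 172271)), Mul(Rational(-9, 8), I, Pow(71, Rational(1, 2)))), 92653) = Add(Add(Rational(-28827, 15661), Mul(Rational(-9, 8), I, Pow(71, Rational(1, 2)))), 92653) = Add(Rational(1451009806, 15661), Mul(Rational(-9, 8), I, Pow(71, Rational(1, 2))))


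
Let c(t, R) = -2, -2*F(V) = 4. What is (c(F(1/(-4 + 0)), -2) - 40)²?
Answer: 1764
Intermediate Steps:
F(V) = -2 (F(V) = -½*4 = -2)
(c(F(1/(-4 + 0)), -2) - 40)² = (-2 - 40)² = (-42)² = 1764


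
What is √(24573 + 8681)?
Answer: √33254 ≈ 182.36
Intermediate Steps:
√(24573 + 8681) = √33254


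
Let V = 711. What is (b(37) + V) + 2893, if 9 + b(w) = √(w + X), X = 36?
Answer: 3595 + √73 ≈ 3603.5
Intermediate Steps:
b(w) = -9 + √(36 + w) (b(w) = -9 + √(w + 36) = -9 + √(36 + w))
(b(37) + V) + 2893 = ((-9 + √(36 + 37)) + 711) + 2893 = ((-9 + √73) + 711) + 2893 = (702 + √73) + 2893 = 3595 + √73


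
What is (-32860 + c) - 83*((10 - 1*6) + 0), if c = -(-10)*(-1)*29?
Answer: -33482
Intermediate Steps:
c = -290 (c = -5*2*29 = -10*29 = -290)
(-32860 + c) - 83*((10 - 1*6) + 0) = (-32860 - 290) - 83*((10 - 1*6) + 0) = -33150 - 83*((10 - 6) + 0) = -33150 - 83*(4 + 0) = -33150 - 83*4 = -33150 - 332 = -33482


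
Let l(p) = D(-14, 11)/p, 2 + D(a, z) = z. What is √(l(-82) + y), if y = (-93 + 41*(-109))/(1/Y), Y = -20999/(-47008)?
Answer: I*√118286940113563/240916 ≈ 45.144*I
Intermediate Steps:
D(a, z) = -2 + z
Y = 20999/47008 (Y = -20999*(-1/47008) = 20999/47008 ≈ 0.44671)
y = -47898719/23504 (y = (-93 + 41*(-109))/(1/(20999/47008)) = (-93 - 4469)/(47008/20999) = -4562*20999/47008 = -47898719/23504 ≈ -2037.9)
l(p) = 9/p (l(p) = (-2 + 11)/p = 9/p)
√(l(-82) + y) = √(9/(-82) - 47898719/23504) = √(9*(-1/82) - 47898719/23504) = √(-9/82 - 47898719/23504) = √(-1963953247/963664) = I*√118286940113563/240916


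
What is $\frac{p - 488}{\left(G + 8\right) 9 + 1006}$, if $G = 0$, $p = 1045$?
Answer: $\frac{557}{1078} \approx 0.5167$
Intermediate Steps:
$\frac{p - 488}{\left(G + 8\right) 9 + 1006} = \frac{1045 - 488}{\left(0 + 8\right) 9 + 1006} = \frac{557}{8 \cdot 9 + 1006} = \frac{557}{72 + 1006} = \frac{557}{1078}$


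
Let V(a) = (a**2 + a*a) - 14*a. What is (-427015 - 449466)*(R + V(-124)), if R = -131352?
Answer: 86652417584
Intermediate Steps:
V(a) = -14*a + 2*a**2 (V(a) = (a**2 + a**2) - 14*a = 2*a**2 - 14*a = -14*a + 2*a**2)
(-427015 - 449466)*(R + V(-124)) = (-427015 - 449466)*(-131352 + 2*(-124)*(-7 - 124)) = -876481*(-131352 + 2*(-124)*(-131)) = -876481*(-131352 + 32488) = -876481*(-98864) = 86652417584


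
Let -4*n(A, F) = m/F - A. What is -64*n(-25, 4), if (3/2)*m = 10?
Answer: 1280/3 ≈ 426.67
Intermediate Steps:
m = 20/3 (m = (⅔)*10 = 20/3 ≈ 6.6667)
n(A, F) = -5/(3*F) + A/4 (n(A, F) = -(20/(3*F) - A)/4 = -(-A + 20/(3*F))/4 = -5/(3*F) + A/4)
-64*n(-25, 4) = -64*(-5/3/4 + (¼)*(-25)) = -64*(-5/3*¼ - 25/4) = -64*(-5/12 - 25/4) = -64*(-20/3) = 1280/3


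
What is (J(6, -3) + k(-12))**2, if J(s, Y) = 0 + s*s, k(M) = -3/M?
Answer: 21025/16 ≈ 1314.1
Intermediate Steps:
J(s, Y) = s**2 (J(s, Y) = 0 + s**2 = s**2)
(J(6, -3) + k(-12))**2 = (6**2 - 3/(-12))**2 = (36 - 3*(-1/12))**2 = (36 + 1/4)**2 = (145/4)**2 = 21025/16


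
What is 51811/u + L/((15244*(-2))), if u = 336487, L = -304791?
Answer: 104137822985/10258815656 ≈ 10.151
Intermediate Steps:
51811/u + L/((15244*(-2))) = 51811/336487 - 304791/(15244*(-2)) = 51811*(1/336487) - 304791/(-30488) = 51811/336487 - 304791*(-1/30488) = 51811/336487 + 304791/30488 = 104137822985/10258815656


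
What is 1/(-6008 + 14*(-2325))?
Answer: -1/38558 ≈ -2.5935e-5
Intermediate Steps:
1/(-6008 + 14*(-2325)) = 1/(-6008 - 32550) = 1/(-38558) = -1/38558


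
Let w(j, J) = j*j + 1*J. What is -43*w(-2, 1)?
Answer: -215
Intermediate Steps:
w(j, J) = J + j² (w(j, J) = j² + J = J + j²)
-43*w(-2, 1) = -43*(1 + (-2)²) = -43*(1 + 4) = -43*5 = -215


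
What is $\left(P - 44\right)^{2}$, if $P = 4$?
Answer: $1600$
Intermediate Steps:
$\left(P - 44\right)^{2} = \left(4 - 44\right)^{2} = \left(-40\right)^{2} = 1600$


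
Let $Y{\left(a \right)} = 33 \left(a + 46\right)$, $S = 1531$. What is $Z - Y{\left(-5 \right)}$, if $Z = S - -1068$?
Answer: $1246$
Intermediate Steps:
$Y{\left(a \right)} = 1518 + 33 a$ ($Y{\left(a \right)} = 33 \left(46 + a\right) = 1518 + 33 a$)
$Z = 2599$ ($Z = 1531 - -1068 = 1531 + 1068 = 2599$)
$Z - Y{\left(-5 \right)} = 2599 - \left(1518 + 33 \left(-5\right)\right) = 2599 - \left(1518 - 165\right) = 2599 - 1353 = 1246$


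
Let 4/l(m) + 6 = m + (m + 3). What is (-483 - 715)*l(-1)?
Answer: 4792/5 ≈ 958.40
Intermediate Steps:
l(m) = 4/(-3 + 2*m) (l(m) = 4/(-6 + (m + (m + 3))) = 4/(-6 + (m + (3 + m))) = 4/(-6 + (3 + 2*m)) = 4/(-3 + 2*m))
(-483 - 715)*l(-1) = (-483 - 715)*(4/(-3 + 2*(-1))) = -4792/(-3 - 2) = -4792/(-5) = -4792*(-1)/5 = -1198*(-⅘) = 4792/5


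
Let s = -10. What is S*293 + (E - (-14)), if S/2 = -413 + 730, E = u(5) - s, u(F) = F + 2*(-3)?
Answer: 185785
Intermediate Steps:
u(F) = -6 + F (u(F) = F - 6 = -6 + F)
E = 9 (E = (-6 + 5) - 1*(-10) = -1 + 10 = 9)
S = 634 (S = 2*(-413 + 730) = 2*317 = 634)
S*293 + (E - (-14)) = 634*293 + (9 - (-14)) = 185762 + (9 - 7*(-2)) = 185762 + (9 + 14) = 185762 + 23 = 185785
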